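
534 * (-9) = -4806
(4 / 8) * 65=65 / 2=32.50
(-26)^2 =676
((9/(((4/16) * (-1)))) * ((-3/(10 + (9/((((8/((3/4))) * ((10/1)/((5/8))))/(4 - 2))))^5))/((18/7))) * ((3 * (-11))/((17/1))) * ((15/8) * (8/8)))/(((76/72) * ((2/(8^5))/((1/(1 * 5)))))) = -47455.20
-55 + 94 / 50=-53.12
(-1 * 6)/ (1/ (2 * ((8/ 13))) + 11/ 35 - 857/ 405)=272160/ 44873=6.07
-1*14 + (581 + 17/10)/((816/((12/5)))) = -41773/3400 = -12.29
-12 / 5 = -2.40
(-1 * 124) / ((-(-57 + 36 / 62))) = -3844 / 1749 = -2.20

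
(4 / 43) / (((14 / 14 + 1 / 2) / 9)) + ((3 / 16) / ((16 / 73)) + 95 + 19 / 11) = 98.14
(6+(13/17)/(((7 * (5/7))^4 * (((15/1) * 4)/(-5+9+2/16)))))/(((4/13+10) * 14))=132601859/3189200000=0.04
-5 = -5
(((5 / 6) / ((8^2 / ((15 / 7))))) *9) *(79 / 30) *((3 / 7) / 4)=3555 / 50176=0.07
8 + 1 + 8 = 17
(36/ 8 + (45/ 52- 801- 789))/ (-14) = 82401/ 728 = 113.19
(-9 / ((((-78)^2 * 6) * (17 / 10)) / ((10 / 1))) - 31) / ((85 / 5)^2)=-534403 / 4981782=-0.11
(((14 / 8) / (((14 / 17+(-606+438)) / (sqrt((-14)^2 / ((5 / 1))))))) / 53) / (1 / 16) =-68*sqrt(5) / 7685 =-0.02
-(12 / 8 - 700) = 1397 / 2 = 698.50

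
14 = 14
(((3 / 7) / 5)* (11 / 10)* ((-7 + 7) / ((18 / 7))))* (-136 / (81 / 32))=0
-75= -75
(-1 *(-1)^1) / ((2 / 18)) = 9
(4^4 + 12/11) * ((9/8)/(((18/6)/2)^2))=1414/11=128.55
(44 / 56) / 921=11 / 12894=0.00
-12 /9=-1.33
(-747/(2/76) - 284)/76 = -14335/38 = -377.24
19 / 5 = 3.80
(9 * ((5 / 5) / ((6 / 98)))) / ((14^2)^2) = 3 / 784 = 0.00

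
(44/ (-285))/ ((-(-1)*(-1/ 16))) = 704/ 285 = 2.47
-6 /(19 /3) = -18 /19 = -0.95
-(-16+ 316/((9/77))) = -24188/9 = -2687.56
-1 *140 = -140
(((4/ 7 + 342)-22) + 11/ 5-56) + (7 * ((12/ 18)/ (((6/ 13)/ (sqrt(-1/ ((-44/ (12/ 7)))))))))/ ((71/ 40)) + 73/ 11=520 * sqrt(231)/ 7029 + 105262/ 385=274.53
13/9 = 1.44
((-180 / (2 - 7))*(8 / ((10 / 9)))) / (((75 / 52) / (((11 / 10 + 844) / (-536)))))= -11865204 / 41875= -283.35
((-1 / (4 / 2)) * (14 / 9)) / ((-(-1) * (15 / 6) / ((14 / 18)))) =-98 / 405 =-0.24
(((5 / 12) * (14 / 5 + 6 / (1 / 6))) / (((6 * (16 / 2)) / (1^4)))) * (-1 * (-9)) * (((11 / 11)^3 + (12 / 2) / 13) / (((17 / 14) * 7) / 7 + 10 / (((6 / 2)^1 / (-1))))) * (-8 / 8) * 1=38703 / 18512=2.09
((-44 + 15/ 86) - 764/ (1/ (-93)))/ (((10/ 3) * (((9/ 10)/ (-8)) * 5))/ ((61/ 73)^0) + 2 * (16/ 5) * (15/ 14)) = 170987684/ 11997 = 14252.54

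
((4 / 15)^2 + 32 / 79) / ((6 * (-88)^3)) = -529 / 4542436800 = -0.00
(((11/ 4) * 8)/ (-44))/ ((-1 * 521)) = 0.00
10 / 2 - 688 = -683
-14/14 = -1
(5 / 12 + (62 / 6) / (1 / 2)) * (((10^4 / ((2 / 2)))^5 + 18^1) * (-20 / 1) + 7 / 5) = -843333333333333333484543 / 20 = -42166666666666666674227.15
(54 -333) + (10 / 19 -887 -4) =-22220 / 19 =-1169.47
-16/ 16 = -1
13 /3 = 4.33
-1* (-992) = 992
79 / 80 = 0.99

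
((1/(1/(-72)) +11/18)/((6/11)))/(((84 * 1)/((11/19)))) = -155485/172368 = -0.90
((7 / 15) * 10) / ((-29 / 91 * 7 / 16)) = -2912 / 87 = -33.47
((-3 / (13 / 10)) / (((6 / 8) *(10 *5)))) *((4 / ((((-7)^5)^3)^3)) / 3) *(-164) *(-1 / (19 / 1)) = 2624 / 396460580889430713585300092926194492709935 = 0.00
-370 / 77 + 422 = 32124 / 77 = 417.19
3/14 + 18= 255/14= 18.21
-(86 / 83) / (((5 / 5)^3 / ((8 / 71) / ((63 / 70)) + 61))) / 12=-1679537 / 318222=-5.28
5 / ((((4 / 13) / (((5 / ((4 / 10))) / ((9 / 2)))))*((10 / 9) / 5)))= 1625 / 8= 203.12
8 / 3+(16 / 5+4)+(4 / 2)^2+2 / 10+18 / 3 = 20.07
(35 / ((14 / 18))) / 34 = 45 / 34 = 1.32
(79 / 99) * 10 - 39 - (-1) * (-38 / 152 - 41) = -72.27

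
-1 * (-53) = 53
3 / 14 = 0.21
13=13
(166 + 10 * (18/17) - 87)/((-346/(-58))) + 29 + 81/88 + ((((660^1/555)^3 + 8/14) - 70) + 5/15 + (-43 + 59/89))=-1588000757170147/24501471635256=-64.81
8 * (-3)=-24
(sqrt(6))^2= 6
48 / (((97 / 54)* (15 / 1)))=1.78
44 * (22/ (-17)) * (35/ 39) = -51.10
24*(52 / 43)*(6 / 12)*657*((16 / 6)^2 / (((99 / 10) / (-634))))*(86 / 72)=-1540264960 / 297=-5186077.31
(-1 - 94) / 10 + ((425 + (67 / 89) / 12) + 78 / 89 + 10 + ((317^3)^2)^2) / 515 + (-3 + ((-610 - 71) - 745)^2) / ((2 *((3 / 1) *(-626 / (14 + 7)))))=172106289338473613671814205391477139 / 86078130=1999419473198054066367545000.00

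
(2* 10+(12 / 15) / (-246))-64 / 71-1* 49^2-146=-110380957 / 43665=-2527.90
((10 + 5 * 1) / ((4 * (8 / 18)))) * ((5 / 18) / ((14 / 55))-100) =-373875 / 448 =-834.54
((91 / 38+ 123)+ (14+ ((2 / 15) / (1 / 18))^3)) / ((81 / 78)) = 9461257 / 64125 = 147.54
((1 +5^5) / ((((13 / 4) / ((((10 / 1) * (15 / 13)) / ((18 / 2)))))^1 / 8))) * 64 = 106700800 / 169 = 631365.68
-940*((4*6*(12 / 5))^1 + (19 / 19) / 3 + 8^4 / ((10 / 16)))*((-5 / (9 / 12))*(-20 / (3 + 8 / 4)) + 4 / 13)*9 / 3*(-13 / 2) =9807019624 / 3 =3269006541.33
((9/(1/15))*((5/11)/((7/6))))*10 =40500/77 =525.97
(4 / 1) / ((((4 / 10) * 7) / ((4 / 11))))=40 / 77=0.52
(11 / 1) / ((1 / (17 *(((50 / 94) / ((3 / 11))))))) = 51425 / 141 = 364.72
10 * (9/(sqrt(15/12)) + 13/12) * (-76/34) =-1368 * sqrt(5)/17 - 1235/51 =-204.15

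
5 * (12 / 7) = 60 / 7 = 8.57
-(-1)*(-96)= -96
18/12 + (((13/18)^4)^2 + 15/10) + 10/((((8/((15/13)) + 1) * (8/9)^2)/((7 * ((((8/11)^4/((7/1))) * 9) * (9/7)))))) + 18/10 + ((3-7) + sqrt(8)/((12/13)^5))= 10.26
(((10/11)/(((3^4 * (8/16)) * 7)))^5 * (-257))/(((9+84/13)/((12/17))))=-42764800000/10749850991296248316023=-0.00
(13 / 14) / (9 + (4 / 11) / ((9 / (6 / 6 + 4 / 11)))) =4719 / 46018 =0.10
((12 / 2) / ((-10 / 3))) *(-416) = 3744 / 5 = 748.80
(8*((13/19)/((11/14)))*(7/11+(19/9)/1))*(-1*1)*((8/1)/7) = -452608/20691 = -21.87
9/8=1.12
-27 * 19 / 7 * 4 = -2052 / 7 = -293.14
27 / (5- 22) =-27 / 17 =-1.59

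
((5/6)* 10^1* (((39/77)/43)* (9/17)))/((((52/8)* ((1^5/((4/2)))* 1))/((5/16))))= 1125/225148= 0.00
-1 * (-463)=463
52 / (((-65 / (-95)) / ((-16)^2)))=19456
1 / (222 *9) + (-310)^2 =192007801 / 1998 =96100.00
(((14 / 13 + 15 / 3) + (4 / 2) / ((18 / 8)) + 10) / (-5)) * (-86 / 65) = 34142 / 7605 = 4.49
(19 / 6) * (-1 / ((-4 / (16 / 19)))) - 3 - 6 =-25 / 3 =-8.33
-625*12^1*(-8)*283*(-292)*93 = -461108880000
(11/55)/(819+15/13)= 13/53310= 0.00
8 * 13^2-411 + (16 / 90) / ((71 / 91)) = 3007223 / 3195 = 941.23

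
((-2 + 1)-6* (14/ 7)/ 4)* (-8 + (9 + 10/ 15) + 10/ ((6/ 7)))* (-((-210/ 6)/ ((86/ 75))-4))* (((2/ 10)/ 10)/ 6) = -11876/ 1935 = -6.14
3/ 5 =0.60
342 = 342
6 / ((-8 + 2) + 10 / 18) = -54 / 49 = -1.10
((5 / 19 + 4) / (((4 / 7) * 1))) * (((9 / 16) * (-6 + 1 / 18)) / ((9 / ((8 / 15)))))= -2247 / 1520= -1.48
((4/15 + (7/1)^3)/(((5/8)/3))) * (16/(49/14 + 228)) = 1318144/11575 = 113.88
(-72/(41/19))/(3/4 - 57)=608/1025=0.59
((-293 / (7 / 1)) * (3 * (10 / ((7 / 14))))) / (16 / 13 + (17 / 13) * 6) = -276.68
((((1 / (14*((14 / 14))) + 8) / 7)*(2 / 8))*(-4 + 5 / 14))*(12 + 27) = -224757 / 5488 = -40.95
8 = 8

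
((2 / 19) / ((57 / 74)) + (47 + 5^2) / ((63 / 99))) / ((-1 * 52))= -214693 / 98553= -2.18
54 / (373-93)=0.19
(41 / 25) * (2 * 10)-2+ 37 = 339 / 5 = 67.80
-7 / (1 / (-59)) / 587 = 0.70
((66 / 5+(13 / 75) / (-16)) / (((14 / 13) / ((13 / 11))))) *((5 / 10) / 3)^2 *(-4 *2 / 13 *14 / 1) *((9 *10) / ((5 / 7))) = -1440257 / 3300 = -436.44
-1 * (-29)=29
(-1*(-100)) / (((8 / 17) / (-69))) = -29325 / 2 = -14662.50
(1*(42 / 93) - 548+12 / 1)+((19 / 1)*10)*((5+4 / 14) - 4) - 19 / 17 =-1078591 / 3689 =-292.38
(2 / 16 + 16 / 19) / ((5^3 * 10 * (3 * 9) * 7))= 7 / 1710000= 0.00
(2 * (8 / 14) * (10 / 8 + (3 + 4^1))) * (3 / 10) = 99 / 35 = 2.83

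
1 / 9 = 0.11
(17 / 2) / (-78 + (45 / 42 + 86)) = 119 / 127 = 0.94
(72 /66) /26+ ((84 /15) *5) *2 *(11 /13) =6782 /143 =47.43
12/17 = 0.71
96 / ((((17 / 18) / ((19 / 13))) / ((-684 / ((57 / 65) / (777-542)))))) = -462931200 / 17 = -27231247.06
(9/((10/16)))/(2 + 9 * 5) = 72/235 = 0.31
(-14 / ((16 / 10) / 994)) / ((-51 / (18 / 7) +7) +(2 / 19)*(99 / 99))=991515 / 1451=683.33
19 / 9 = 2.11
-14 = -14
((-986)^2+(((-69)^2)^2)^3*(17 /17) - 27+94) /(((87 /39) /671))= 101590935916386495932819752 /29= 3503135721254706756304129.00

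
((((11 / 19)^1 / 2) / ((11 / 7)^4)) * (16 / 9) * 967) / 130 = 9287068 / 14794065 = 0.63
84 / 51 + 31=555 / 17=32.65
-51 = -51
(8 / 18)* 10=40 / 9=4.44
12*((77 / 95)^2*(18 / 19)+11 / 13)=39283332 / 2229175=17.62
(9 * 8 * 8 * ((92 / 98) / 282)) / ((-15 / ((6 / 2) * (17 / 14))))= -37536 / 80605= -0.47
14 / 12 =7 / 6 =1.17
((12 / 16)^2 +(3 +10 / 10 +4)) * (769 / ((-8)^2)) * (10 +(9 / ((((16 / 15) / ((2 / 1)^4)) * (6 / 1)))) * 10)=24757955 / 1024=24177.69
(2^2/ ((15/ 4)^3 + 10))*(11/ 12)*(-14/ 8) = -112/ 1095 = -0.10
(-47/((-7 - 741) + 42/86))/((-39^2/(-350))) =707350/48889503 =0.01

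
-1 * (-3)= 3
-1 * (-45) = 45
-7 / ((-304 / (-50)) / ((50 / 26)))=-4375 / 1976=-2.21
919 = 919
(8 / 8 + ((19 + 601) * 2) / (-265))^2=38025 / 2809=13.54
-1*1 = -1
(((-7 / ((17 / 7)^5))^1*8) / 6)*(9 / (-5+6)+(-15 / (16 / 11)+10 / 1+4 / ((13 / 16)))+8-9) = -308593327 / 221497692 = -1.39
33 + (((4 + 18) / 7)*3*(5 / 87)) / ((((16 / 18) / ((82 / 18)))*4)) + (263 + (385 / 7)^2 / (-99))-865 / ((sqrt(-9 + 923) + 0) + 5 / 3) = 64181154367 / 239731632-7785*sqrt(914) / 8201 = 239.02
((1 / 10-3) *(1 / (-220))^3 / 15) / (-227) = -29 / 362564400000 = -0.00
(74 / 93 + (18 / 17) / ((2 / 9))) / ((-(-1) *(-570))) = -8791 / 901170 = -0.01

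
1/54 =0.02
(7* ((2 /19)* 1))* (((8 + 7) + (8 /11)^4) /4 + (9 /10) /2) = 4376134 /1390895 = 3.15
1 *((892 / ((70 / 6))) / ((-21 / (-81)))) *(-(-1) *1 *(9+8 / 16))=686394 / 245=2801.61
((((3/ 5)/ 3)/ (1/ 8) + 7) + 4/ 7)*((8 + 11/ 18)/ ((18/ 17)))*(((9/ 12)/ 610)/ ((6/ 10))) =56389/ 368928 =0.15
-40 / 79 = -0.51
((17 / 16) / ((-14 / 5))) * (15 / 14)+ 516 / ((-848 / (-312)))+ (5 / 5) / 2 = 31569961 / 166208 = 189.94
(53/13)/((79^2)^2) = 53/506351053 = 0.00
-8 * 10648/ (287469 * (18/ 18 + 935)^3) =-1331/ 3683312699976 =-0.00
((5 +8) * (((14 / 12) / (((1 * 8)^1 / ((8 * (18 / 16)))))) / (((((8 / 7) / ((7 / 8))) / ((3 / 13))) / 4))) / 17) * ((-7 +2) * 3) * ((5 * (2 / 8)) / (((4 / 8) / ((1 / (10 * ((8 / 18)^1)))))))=-416745 / 69632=-5.98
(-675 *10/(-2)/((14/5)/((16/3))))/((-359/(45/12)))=-168750/2513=-67.15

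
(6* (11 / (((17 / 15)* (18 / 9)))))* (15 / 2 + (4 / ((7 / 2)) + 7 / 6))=33990 / 119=285.63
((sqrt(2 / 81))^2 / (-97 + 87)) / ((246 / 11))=-11 / 99630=-0.00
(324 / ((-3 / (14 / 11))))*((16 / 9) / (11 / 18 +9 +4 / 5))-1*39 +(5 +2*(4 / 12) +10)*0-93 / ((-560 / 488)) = 13399101 / 721490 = 18.57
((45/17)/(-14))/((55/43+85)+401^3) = -1935/659901494014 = -0.00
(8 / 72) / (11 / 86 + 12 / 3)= 86 / 3195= 0.03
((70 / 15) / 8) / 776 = 7 / 9312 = 0.00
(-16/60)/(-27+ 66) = -4/585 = -0.01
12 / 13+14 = 194 / 13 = 14.92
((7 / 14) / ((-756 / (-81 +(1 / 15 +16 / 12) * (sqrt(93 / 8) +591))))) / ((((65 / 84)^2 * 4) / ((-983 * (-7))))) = -29959874 / 21125 - 337169 * sqrt(186) / 507000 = -1427.29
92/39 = 2.36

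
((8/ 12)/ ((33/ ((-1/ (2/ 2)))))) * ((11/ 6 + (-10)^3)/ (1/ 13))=77857/ 297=262.14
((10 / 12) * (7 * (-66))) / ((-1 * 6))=64.17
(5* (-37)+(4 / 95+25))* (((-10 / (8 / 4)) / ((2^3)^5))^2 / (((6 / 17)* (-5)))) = 64583 / 30601641984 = 0.00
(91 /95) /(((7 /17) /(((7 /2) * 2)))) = 16.28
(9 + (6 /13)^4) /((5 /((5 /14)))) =258345 /399854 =0.65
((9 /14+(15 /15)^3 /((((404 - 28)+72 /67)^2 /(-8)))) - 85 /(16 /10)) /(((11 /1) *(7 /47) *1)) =-1377596913093 /43003420768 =-32.03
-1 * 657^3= -283593393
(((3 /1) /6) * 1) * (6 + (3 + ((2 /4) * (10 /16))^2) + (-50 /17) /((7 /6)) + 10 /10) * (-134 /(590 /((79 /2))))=-33.99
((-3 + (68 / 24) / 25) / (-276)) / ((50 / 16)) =433 / 129375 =0.00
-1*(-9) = 9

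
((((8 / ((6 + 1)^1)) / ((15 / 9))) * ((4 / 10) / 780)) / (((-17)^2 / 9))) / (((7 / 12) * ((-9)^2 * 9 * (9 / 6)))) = 0.00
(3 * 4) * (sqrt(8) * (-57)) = -1368 * sqrt(2) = -1934.64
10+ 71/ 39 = 461/ 39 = 11.82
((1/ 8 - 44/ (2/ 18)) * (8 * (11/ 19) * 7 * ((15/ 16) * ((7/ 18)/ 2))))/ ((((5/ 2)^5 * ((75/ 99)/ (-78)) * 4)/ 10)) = 732308577/ 118750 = 6166.81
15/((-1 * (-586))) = 15/586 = 0.03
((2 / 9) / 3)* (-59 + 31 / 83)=-3244 / 747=-4.34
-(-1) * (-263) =-263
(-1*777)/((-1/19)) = 14763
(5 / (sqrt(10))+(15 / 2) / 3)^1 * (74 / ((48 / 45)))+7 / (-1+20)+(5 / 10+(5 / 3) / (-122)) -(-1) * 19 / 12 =555 * sqrt(10) / 16+3261437 / 18544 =285.57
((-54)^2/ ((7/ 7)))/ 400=729/ 100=7.29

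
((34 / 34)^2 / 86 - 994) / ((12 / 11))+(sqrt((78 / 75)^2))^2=-586997993 / 645000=-910.07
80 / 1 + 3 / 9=241 / 3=80.33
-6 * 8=-48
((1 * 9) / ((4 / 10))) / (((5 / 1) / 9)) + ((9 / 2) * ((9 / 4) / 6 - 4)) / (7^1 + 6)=8163 / 208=39.25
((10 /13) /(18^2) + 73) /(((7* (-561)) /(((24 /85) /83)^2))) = -4919776 /22868664293475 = -0.00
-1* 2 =-2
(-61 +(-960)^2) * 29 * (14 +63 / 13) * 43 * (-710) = -199896231185350 / 13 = -15376633168103.85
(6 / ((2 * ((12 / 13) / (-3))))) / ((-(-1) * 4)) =-2.44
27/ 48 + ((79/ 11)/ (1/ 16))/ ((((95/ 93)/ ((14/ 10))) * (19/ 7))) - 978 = -919.42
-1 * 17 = -17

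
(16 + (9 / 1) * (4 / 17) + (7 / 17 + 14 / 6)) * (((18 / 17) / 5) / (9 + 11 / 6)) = 38304 / 93925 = 0.41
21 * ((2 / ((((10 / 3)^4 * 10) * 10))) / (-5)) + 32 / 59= 79899641 / 147500000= 0.54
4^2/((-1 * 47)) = -16/47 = -0.34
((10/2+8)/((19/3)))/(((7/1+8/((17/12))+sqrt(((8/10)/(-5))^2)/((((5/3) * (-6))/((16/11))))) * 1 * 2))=911625/11213078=0.08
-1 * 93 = -93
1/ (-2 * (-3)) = 1/ 6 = 0.17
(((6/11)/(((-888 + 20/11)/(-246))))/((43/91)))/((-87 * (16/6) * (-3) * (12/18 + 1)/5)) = 33579/24311512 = 0.00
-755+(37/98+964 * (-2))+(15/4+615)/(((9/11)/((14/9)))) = -1506.23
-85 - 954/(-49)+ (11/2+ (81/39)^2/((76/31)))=-36673275/629356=-58.27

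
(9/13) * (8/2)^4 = 2304/13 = 177.23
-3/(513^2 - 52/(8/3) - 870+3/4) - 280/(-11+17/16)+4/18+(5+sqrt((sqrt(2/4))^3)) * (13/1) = 13 * 2^(1/4)/2+5193264883/55603413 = 101.13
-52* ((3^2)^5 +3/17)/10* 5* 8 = -208797888/17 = -12282228.71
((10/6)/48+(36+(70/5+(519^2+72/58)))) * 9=1125065665/464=2424710.48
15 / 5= 3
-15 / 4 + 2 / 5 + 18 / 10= -31 / 20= -1.55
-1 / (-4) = 1 / 4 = 0.25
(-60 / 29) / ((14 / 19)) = -570 / 203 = -2.81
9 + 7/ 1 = 16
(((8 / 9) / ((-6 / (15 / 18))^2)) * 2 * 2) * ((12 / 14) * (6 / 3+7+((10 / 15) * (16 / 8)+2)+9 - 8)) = 4000 / 5103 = 0.78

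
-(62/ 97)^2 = -3844/ 9409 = -0.41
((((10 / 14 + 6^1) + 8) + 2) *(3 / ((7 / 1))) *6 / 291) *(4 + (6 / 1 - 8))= 1404 / 4753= 0.30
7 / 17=0.41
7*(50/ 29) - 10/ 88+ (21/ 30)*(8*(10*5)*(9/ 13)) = 205.80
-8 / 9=-0.89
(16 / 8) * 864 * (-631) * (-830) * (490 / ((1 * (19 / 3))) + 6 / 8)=1343254324320 / 19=70697596016.84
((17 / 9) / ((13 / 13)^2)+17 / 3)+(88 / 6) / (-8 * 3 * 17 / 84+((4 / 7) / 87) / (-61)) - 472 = -379575614 / 811989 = -467.46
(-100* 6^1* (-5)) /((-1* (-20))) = 150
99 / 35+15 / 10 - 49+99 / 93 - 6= -49.61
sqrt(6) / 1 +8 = sqrt(6) +8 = 10.45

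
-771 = -771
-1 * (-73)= 73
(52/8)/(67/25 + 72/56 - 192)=-2275/65812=-0.03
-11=-11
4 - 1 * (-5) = 9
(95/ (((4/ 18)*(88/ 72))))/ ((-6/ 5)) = -12825/ 44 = -291.48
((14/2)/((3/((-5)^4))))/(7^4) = 625/1029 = 0.61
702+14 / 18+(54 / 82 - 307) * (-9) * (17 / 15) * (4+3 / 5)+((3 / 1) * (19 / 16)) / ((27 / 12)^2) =83451322 / 5535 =15077.02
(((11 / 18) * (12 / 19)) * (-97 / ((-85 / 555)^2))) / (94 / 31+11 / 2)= -543388956 / 2904739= -187.07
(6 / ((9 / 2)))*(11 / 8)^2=121 / 48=2.52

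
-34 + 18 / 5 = -30.40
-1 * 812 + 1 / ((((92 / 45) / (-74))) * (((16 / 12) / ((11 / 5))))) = -160397 / 184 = -871.72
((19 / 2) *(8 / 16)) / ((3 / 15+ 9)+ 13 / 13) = 95 / 204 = 0.47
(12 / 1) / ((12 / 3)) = 3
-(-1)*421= 421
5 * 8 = 40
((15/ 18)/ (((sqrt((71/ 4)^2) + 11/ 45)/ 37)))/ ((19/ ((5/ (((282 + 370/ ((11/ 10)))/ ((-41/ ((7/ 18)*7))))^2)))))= 11151087750/ 41685605690701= 0.00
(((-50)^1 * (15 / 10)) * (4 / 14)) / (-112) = 75 / 392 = 0.19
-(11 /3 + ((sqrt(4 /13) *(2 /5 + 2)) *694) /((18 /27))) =-1389.53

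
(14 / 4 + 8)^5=6436343 / 32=201135.72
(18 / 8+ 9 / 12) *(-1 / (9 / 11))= -3.67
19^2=361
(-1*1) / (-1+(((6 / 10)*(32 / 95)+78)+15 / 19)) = -475 / 37046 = -0.01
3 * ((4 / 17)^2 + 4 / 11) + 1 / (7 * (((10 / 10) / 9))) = 56583 / 22253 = 2.54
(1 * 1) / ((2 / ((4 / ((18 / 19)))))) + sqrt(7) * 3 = 10.05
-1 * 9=-9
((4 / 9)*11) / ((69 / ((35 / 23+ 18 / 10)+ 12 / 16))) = 20603 / 71415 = 0.29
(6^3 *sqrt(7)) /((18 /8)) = 96 *sqrt(7) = 253.99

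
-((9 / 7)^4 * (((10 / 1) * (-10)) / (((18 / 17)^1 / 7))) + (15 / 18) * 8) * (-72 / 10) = -4445016 / 343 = -12959.23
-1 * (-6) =6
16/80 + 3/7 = 22/35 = 0.63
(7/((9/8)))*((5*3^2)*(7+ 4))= 3080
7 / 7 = 1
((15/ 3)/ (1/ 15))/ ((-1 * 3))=-25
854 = 854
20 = 20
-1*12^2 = -144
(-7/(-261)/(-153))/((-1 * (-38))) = -0.00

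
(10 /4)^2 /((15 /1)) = 5 /12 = 0.42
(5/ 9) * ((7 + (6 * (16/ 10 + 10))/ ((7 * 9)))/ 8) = 851/ 1512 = 0.56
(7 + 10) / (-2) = -17 / 2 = -8.50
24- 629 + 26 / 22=-603.82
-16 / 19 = -0.84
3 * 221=663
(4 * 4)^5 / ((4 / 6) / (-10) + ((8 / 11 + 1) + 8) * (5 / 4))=692060160 / 7981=86713.46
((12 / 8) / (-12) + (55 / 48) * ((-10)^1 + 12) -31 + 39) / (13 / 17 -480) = -1037 / 48882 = -0.02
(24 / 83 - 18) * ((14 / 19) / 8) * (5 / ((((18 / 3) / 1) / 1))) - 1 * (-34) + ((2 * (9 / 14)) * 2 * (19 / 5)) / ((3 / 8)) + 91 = 33050271 / 220780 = 149.70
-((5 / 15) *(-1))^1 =1 / 3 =0.33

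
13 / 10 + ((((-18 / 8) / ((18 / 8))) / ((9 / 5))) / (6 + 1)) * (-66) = 1373 / 210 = 6.54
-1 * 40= -40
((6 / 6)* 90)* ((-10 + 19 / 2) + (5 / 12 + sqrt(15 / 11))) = -15 / 2 + 90* sqrt(165) / 11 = 97.60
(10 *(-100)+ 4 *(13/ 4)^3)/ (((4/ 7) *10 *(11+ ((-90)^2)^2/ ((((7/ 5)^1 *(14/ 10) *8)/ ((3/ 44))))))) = -52078719/ 98418794560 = -0.00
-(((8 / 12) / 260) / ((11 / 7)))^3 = -343 / 78953589000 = -0.00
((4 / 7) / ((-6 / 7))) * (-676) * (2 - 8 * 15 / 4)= -37856 / 3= -12618.67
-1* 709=-709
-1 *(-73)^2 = -5329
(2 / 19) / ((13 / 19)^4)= 0.48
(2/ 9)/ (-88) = -1/ 396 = -0.00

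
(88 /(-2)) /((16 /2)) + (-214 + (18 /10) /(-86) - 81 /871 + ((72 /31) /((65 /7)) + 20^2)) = 180.64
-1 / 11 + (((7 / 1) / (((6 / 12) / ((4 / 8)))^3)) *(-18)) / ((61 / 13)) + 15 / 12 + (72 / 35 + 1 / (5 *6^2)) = -9989393 / 422730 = -23.63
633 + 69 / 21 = 4454 / 7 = 636.29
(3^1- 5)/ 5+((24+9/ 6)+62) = 871/ 10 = 87.10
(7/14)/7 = 1/14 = 0.07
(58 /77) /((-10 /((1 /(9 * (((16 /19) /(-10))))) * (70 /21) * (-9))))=-2.98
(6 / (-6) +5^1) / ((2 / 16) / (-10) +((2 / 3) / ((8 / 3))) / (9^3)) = -233280 / 709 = -329.03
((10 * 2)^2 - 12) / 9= 388 / 9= 43.11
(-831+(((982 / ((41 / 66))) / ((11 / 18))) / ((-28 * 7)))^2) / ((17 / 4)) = -154.55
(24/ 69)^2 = 64/ 529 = 0.12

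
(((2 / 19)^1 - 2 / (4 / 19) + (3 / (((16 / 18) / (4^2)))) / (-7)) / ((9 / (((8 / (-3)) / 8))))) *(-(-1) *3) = 1517 / 798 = 1.90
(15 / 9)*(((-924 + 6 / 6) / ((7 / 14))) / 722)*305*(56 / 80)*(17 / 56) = -4785755 / 17328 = -276.19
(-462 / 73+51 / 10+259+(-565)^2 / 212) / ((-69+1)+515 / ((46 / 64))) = 1046219883 / 384733360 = 2.72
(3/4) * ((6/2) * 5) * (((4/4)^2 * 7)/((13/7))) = 2205/52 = 42.40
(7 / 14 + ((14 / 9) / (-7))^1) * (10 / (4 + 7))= 25 / 99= 0.25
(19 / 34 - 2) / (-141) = 49 / 4794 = 0.01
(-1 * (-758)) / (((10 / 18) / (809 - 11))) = 1088791.20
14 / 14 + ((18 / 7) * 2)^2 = 1345 / 49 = 27.45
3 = 3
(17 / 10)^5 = 1419857 / 100000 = 14.20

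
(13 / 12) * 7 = 7.58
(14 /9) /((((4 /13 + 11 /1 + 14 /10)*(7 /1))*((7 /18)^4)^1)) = 758160 /991613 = 0.76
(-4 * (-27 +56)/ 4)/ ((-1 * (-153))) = -29/ 153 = -0.19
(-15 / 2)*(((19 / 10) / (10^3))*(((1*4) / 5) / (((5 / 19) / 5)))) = -0.22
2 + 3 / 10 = 23 / 10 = 2.30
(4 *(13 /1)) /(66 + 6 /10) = 260 /333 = 0.78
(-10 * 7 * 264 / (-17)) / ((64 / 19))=21945 / 68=322.72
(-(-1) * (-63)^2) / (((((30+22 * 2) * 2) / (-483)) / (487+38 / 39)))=-12160980279 / 1924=-6320675.82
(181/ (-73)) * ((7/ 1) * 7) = -8869/ 73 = -121.49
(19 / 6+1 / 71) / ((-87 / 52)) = -1.90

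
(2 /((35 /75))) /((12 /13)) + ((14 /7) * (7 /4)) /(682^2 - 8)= 30232589 /6511624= 4.64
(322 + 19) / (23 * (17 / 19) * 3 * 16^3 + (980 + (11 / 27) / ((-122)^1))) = 21341826 / 15887712823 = 0.00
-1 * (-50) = 50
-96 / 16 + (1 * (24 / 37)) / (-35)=-7794 / 1295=-6.02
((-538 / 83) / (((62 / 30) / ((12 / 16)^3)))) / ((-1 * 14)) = 108945 / 1152704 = 0.09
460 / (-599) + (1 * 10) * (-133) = -797130 / 599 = -1330.77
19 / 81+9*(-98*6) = -428633 / 81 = -5291.77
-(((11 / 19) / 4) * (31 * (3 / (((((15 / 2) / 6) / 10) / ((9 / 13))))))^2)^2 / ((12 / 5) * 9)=-703839144000960 / 10310521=-68264168.61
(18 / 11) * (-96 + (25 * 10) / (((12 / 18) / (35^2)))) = 8267022 / 11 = 751547.45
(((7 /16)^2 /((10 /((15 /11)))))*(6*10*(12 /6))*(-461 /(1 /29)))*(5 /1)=-147393225 /704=-209365.38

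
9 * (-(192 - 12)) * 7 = -11340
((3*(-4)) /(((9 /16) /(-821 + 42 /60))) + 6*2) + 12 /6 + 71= 263771 /15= 17584.73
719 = 719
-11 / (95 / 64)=-704 / 95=-7.41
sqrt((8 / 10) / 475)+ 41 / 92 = 2 * sqrt(95) / 475+ 41 / 92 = 0.49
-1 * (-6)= 6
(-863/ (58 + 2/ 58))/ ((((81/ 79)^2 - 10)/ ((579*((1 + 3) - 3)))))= 30145346851/ 31331289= 962.15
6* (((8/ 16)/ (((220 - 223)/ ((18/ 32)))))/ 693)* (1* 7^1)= -1/ 176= -0.01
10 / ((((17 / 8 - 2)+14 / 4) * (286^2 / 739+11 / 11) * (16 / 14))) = 10346 / 478703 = 0.02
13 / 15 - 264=-3947 / 15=-263.13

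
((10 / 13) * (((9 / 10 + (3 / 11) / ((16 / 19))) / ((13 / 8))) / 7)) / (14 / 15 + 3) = 0.02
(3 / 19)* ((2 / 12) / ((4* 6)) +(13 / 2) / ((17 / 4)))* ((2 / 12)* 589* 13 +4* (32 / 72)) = 86514283 / 279072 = 310.01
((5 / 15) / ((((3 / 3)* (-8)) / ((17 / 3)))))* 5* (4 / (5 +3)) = -85 / 144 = -0.59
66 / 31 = 2.13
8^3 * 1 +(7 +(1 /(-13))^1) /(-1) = 6566 /13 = 505.08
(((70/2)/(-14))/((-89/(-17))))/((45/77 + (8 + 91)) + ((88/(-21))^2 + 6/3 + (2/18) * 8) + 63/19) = -51205/13226646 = -0.00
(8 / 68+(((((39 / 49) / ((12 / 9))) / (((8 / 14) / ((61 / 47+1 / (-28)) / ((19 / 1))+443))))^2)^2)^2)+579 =135444850918463051192683010362497841435973572919606896859517352200922627697 / 64308595484133150503918791432808184440805898166730752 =2106170254517241596953.10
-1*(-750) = 750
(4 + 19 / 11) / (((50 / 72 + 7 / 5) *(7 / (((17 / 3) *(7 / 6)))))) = 10710 / 4147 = 2.58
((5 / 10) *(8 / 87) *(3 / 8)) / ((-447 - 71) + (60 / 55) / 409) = -4499 / 135167260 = -0.00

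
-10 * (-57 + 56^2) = -30790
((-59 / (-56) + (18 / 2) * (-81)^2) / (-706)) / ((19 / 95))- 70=-19301535 / 39536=-488.20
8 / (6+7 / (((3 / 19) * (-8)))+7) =192 / 179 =1.07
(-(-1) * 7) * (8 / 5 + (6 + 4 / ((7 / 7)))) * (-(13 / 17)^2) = -68614 / 1445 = -47.48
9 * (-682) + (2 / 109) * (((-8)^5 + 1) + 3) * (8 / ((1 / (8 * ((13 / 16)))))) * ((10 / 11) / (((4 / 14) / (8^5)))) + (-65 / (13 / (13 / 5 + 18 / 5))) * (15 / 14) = -54711307511923 / 16786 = -3259341565.11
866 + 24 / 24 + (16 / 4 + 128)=999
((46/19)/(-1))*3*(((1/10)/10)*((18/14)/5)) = -621/33250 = -0.02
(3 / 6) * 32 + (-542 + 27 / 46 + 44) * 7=-159431 / 46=-3465.89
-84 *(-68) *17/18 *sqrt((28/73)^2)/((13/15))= 2265760/949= 2387.52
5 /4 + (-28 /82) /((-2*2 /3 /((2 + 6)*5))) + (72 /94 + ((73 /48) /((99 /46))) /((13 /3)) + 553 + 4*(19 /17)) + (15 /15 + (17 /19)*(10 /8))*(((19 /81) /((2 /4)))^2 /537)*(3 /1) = 25082766421231681 /44012874072024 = 569.90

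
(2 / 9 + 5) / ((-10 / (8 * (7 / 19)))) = -1316 / 855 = -1.54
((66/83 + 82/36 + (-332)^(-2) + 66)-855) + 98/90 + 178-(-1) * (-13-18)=-1054576073/1653360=-637.84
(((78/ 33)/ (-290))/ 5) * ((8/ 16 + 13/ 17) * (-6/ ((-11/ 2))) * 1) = -3354/ 1491325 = -0.00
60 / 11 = 5.45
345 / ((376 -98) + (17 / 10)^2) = 11500 / 9363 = 1.23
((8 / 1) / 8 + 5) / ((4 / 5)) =7.50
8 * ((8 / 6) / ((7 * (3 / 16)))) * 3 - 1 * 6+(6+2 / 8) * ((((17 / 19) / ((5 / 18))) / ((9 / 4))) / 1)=10904 / 399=27.33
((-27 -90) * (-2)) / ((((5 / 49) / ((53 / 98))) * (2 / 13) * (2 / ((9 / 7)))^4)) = 1376.78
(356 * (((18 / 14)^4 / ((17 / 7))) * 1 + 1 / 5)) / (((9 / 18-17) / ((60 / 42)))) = -55017664 / 1346961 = -40.85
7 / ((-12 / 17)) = -119 / 12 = -9.92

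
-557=-557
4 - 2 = 2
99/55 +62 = 319/5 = 63.80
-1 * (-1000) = 1000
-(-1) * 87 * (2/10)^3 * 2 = 174/125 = 1.39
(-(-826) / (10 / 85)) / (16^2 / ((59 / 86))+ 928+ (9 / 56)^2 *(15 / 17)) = 22083909568 / 4092727301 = 5.40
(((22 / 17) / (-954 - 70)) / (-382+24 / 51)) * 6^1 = 11 / 553472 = 0.00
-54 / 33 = -18 / 11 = -1.64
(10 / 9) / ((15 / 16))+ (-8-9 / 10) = -2083 / 270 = -7.71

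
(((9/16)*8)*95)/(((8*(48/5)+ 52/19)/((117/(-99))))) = -1055925/166232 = -6.35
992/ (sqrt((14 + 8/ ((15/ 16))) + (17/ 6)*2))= 186.80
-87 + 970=883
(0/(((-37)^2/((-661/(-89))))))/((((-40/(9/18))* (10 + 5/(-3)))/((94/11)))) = 0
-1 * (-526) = 526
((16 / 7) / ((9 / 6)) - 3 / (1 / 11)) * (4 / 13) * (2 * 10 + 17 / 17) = -2644 / 13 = -203.38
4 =4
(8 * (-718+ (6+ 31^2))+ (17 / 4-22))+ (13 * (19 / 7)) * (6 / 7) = 392881 / 196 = 2004.49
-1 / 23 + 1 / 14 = 9 / 322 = 0.03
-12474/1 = -12474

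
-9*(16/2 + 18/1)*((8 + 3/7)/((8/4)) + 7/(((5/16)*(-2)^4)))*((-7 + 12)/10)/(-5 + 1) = 45981/280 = 164.22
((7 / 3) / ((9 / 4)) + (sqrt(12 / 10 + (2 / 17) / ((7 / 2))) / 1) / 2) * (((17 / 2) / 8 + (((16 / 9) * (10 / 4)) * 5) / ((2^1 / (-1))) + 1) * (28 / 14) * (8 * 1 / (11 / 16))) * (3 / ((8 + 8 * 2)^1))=-72968 / 2673-1303 * sqrt(436730) / 58905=-41.92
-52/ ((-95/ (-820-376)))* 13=-808496/ 95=-8510.48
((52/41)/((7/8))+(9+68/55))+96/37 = 8340417/584045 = 14.28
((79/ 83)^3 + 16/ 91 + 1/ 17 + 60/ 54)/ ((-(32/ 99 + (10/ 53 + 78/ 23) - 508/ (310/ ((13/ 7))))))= -18267174747239660/ 7113971223551153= -2.57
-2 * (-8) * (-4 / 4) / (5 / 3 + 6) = -48 / 23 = -2.09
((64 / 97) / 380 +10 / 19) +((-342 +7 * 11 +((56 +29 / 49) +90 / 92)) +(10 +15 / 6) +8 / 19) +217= 239061437 / 10385305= 23.02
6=6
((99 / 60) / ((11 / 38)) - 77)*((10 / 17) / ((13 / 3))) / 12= -713 / 884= -0.81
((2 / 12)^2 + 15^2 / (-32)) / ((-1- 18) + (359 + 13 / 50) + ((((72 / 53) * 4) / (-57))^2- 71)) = -51133420825 / 1965974758128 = -0.03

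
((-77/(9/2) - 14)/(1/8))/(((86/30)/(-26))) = 291200/129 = 2257.36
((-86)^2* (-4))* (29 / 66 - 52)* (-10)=-15253689.70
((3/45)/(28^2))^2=0.00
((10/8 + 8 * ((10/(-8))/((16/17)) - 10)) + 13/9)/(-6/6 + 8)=-6331/504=-12.56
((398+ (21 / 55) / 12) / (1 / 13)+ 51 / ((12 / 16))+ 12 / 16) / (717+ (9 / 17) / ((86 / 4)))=210801394 / 28827975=7.31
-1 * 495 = -495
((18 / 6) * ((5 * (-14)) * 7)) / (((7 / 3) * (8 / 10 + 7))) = -1050 / 13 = -80.77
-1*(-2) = 2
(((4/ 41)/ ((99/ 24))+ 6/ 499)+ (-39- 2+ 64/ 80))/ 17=-135584117/ 57387495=-2.36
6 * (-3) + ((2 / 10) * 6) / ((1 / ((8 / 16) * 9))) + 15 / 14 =-807 / 70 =-11.53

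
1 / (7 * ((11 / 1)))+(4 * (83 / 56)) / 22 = 87 / 308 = 0.28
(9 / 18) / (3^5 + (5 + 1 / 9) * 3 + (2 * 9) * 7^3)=3 / 38594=0.00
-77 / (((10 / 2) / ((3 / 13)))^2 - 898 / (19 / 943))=0.00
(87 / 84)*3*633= 55071 / 28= 1966.82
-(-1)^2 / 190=-1 / 190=-0.01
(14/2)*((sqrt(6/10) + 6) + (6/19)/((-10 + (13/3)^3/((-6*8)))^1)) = 7*sqrt(15)/5 + 12040854/287983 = 47.23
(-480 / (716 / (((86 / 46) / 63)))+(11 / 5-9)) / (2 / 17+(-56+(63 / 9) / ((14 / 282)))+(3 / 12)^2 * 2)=-400946768 / 5011480005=-0.08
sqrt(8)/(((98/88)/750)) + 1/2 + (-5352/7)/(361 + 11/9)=-18379/11410 + 66000 * sqrt(2)/49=1903.25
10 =10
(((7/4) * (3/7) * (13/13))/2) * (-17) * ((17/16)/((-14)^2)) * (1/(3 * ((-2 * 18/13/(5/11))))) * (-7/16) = -18785/22708224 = -0.00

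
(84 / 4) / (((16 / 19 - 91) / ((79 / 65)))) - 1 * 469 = -17417442 / 37115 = -469.28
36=36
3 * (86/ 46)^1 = 5.61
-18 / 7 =-2.57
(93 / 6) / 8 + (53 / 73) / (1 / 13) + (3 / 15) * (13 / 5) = 347359 / 29200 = 11.90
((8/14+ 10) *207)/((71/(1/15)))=5106/2485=2.05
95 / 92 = 1.03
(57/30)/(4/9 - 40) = -171/3560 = -0.05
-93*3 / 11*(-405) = 112995 / 11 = 10272.27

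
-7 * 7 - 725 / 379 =-19296 / 379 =-50.91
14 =14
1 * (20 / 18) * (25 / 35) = 50 / 63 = 0.79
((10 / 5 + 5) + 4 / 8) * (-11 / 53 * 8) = -660 / 53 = -12.45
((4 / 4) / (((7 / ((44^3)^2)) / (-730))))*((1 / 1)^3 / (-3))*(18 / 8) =567547405165.71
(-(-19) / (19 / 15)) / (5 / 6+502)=0.03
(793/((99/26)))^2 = 425101924/9801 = 43373.32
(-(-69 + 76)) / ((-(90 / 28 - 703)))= -98 / 9797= -0.01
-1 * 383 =-383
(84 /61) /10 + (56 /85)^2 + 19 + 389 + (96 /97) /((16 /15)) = 17506240492 /42750325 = 409.50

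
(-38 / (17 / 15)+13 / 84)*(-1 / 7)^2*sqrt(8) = -47659*sqrt(2) / 34986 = -1.93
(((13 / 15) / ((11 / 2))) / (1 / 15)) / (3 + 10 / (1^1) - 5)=13 / 44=0.30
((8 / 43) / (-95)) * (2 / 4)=-4 / 4085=-0.00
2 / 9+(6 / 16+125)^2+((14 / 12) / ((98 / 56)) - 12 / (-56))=63383015 / 4032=15719.99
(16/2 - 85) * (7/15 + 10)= -12089/15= -805.93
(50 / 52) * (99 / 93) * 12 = 4950 / 403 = 12.28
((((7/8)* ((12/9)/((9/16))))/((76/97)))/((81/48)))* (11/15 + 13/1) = 4475968/207765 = 21.54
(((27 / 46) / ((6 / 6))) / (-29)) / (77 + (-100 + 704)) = -9 / 302818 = -0.00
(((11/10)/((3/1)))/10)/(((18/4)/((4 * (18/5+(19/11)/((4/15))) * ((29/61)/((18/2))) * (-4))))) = -42862/617625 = -0.07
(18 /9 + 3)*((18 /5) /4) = 9 /2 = 4.50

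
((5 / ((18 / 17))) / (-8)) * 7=-595 / 144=-4.13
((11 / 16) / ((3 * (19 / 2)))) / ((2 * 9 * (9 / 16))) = 11 / 4617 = 0.00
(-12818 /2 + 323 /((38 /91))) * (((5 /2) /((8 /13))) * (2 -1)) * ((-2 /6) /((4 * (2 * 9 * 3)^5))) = 244205 /58773123072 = 0.00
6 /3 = 2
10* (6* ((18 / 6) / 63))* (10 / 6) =100 / 21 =4.76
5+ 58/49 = 303/49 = 6.18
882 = 882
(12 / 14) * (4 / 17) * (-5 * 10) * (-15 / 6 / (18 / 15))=2500 / 119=21.01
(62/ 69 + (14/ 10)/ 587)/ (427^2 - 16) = 182453/ 36921117195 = 0.00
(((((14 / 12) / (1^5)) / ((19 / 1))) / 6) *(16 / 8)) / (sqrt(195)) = 7 *sqrt(195) / 66690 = 0.00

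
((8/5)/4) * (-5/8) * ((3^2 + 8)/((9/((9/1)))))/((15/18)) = -51/10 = -5.10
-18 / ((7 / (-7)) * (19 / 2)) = 36 / 19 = 1.89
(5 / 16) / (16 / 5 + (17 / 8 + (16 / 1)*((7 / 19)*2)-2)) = 475 / 22974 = 0.02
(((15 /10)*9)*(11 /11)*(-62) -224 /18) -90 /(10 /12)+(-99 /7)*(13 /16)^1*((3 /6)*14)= -149455 /144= -1037.88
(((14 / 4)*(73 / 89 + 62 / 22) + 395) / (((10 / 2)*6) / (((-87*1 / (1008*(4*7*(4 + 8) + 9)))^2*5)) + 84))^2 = 7043558872883569 / 389387631635918857390733361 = 0.00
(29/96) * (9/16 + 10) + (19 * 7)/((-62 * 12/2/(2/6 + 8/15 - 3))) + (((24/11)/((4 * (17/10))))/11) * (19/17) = 99557352877/24976258560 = 3.99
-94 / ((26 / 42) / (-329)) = 649446 / 13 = 49957.38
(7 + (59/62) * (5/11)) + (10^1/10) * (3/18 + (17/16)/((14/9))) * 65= 14359399/229152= 62.66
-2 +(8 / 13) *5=14 / 13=1.08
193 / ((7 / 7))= 193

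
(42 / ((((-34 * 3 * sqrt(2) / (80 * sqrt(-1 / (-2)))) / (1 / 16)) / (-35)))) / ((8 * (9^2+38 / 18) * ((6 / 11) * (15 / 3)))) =735 / 36992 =0.02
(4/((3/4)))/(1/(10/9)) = 160/27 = 5.93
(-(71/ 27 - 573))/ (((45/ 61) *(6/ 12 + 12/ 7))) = 2630320/ 7533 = 349.17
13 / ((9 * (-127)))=-13 / 1143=-0.01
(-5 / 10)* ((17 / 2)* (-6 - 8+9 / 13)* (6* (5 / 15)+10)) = 8823 / 13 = 678.69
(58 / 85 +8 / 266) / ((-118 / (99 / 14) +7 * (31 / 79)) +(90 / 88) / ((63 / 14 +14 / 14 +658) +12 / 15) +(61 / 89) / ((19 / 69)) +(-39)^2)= 10640453199948 / 22545856197668575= 0.00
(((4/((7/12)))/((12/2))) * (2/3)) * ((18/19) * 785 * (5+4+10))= 75360/7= 10765.71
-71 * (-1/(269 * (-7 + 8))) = 71/269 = 0.26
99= 99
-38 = -38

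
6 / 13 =0.46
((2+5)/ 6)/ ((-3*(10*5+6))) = -1/ 144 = -0.01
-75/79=-0.95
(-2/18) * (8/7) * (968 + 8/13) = -123.00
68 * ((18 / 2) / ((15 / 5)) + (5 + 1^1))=612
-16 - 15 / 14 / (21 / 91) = -289 / 14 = -20.64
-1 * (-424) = 424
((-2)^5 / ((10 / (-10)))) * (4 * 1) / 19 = 128 / 19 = 6.74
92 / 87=1.06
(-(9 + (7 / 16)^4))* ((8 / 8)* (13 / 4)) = -7698925 / 262144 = -29.37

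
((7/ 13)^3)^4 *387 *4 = 21426312587148/ 23298085122481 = 0.92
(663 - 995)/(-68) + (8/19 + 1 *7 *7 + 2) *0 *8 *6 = 83/17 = 4.88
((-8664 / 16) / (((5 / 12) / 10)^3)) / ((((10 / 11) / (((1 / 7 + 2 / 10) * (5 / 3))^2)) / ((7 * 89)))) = -58627971072 / 35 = -1675084887.77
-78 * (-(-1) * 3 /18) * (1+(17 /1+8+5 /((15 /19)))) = -1261 /3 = -420.33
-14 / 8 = -7 / 4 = -1.75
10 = 10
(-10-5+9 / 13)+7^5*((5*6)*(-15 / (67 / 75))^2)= 8295829321296 / 58357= 142156542.00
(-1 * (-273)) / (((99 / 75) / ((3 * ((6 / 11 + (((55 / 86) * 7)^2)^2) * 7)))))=11561806158609525 / 6618798736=1746813.38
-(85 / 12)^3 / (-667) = 614125 / 1152576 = 0.53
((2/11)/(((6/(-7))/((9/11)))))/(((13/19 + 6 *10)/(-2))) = 798/139513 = 0.01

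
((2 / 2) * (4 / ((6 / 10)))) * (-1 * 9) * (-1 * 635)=38100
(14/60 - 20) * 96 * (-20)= 37952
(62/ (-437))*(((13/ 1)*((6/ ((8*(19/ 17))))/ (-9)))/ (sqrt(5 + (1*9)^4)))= 6851*sqrt(134)/ 46729284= 0.00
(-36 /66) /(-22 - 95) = 2 /429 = 0.00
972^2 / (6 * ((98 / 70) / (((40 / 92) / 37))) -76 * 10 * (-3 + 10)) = -23619600 / 115129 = -205.16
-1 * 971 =-971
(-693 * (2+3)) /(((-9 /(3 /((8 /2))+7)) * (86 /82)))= 2844.97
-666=-666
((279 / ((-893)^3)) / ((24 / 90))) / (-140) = 837 / 79757659184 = 0.00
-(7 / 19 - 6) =107 / 19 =5.63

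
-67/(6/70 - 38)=2345/1327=1.77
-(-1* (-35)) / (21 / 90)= -150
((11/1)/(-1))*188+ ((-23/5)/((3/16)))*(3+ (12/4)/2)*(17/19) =-2166.78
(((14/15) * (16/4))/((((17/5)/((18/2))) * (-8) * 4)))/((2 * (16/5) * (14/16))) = -15/272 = -0.06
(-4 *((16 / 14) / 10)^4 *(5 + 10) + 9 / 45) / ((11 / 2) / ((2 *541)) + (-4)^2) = 123246292 / 10394829375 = 0.01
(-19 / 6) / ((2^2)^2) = -19 / 96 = -0.20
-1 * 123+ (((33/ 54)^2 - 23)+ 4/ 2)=-143.63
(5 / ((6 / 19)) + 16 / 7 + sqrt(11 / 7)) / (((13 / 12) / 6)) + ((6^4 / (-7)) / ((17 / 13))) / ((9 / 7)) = -15108 / 1547 + 72 * sqrt(77) / 91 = -2.82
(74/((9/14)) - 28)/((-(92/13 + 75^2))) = -10192/658953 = -0.02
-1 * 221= -221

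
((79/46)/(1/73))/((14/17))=98039/644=152.23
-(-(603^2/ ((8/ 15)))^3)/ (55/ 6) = 97348418483507946225/ 2816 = 34569750881927537.72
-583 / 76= -7.67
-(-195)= 195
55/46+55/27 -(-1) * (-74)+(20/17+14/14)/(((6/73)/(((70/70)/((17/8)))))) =-20928221/358938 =-58.31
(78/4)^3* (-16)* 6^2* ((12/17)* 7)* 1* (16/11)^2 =-91842895872/2057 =-44648952.78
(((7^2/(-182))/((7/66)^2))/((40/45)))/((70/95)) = -186219/5096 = -36.54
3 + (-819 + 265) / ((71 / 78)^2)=-3355413 / 5041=-665.62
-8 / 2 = -4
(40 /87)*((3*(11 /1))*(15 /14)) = 3300 /203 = 16.26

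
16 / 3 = 5.33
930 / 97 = 9.59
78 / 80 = 0.98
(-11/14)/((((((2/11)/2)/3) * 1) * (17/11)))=-3993/238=-16.78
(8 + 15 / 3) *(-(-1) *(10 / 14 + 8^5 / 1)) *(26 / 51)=4560634 / 21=217173.05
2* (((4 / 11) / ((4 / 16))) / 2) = 16 / 11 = 1.45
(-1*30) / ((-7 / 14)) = 60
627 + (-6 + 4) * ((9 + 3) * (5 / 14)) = 4329 / 7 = 618.43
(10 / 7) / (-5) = -0.29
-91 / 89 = -1.02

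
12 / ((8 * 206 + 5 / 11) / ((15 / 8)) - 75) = 1980 / 132689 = 0.01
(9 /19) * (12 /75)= 36 /475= 0.08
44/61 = 0.72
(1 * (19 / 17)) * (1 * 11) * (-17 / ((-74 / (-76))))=-7942 / 37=-214.65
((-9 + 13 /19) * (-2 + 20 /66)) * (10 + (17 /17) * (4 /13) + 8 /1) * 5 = 10529120 /8151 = 1291.76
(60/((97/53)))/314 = 1590/15229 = 0.10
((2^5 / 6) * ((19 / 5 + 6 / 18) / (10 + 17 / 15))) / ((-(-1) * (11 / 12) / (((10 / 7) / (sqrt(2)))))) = 19840 * sqrt(2) / 12859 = 2.18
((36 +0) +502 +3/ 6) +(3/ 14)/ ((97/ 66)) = 731481/ 1358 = 538.65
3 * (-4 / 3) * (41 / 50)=-82 / 25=-3.28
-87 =-87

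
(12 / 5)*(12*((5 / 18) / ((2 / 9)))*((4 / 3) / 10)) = 24 / 5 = 4.80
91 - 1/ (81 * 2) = 90.99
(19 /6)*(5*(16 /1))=760 /3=253.33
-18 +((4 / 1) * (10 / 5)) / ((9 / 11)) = -74 / 9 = -8.22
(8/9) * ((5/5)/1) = 8/9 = 0.89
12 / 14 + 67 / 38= 697 / 266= 2.62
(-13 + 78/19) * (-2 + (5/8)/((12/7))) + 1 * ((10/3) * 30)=208933/1824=114.55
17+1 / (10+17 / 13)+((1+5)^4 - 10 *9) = 179794 / 147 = 1223.09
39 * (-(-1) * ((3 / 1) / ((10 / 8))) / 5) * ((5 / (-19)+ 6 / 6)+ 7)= 68796 / 475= 144.83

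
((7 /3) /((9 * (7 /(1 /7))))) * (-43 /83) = -43 /15687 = -0.00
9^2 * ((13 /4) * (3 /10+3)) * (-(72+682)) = -13100373 /20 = -655018.65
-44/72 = -11/18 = -0.61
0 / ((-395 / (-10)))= 0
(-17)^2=289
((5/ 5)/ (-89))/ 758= -1/ 67462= -0.00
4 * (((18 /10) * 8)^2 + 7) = 21436 /25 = 857.44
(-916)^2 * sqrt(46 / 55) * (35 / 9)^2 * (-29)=-5961492880 * sqrt(2530) / 891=-336540694.13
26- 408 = -382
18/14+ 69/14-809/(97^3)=79391225/12777422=6.21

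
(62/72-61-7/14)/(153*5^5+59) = -2183/17214624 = -0.00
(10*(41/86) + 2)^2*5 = 423405/1849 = 228.99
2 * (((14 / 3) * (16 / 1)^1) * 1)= 448 / 3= 149.33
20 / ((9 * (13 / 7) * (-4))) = -35 / 117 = -0.30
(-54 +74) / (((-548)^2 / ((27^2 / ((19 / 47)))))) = 171315 / 1426444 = 0.12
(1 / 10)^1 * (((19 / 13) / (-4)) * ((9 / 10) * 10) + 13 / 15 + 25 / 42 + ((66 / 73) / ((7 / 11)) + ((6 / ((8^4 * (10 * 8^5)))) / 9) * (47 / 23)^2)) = -82031210712431 / 2021403540848640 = -0.04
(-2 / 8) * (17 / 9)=-0.47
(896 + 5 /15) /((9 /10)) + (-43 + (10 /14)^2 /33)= 13868156 /14553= 952.94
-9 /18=-1 /2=-0.50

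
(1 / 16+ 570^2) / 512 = 5198401 / 8192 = 634.57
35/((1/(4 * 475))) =66500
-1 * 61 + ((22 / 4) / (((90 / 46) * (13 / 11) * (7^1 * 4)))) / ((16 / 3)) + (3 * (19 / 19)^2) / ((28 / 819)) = 4676543 / 174720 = 26.77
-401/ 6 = -66.83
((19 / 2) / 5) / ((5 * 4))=19 / 200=0.10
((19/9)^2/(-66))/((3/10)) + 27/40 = 144313/320760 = 0.45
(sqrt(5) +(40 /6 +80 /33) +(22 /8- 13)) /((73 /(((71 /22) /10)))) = -3621 /706640 +71 * sqrt(5) /16060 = 0.00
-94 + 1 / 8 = -751 / 8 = -93.88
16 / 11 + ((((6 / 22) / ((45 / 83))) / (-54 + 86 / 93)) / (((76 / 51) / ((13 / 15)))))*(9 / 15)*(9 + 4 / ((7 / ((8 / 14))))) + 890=22530545052157 / 25274788000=891.42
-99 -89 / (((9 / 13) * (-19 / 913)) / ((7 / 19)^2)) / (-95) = -107.83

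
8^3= 512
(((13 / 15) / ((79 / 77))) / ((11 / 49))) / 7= 637 / 1185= 0.54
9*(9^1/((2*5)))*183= 14823/10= 1482.30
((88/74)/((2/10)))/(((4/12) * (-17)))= -660/629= -1.05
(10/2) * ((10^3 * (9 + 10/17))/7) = 815000/119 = 6848.74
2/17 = 0.12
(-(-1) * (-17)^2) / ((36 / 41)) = 11849 / 36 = 329.14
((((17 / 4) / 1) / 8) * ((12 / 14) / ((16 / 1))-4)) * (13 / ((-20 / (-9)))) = -439569 / 35840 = -12.26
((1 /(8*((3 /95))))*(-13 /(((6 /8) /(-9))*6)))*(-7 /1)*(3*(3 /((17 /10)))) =-129675 /34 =-3813.97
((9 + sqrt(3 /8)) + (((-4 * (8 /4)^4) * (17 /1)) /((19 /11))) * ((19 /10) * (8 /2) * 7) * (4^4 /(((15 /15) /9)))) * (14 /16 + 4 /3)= -6820035813 /40 + 53 * sqrt(6) /96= -170500893.97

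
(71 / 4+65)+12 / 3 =347 / 4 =86.75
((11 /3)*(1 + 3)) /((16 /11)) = 121 /12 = 10.08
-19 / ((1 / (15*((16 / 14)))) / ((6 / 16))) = -855 / 7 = -122.14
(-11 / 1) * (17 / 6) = -187 / 6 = -31.17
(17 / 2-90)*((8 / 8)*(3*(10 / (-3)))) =815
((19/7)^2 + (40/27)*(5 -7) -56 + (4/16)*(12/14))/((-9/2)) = 135955/11907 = 11.42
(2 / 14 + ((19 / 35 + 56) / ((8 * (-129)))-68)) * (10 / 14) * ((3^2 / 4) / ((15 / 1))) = -7.28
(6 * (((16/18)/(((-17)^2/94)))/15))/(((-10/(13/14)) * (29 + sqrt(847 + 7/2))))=283504/8648325 - 4888 * sqrt(42)/960925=-0.00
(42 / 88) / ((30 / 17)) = 119 / 440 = 0.27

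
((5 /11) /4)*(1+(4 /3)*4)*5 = 475 /132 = 3.60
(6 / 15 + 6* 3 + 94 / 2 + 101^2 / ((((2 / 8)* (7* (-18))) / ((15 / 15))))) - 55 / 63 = -9076 / 35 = -259.31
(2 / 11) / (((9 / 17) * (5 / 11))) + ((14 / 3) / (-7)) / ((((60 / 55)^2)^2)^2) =1364768539 / 3224862720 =0.42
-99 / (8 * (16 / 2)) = -99 / 64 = -1.55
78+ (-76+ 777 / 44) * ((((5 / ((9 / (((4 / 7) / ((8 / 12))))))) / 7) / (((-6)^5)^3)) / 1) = 78.00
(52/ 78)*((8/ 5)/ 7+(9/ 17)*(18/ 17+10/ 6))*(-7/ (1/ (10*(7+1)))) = -541024/ 867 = -624.02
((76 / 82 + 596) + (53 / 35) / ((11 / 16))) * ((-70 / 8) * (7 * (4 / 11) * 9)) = -595807254 / 4961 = -120098.22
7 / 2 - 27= -47 / 2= -23.50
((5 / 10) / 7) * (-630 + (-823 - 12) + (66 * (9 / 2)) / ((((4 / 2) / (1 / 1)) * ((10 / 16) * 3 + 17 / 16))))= -9497 / 94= -101.03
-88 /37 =-2.38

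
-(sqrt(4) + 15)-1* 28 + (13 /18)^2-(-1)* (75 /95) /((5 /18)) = -256313 /6156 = -41.64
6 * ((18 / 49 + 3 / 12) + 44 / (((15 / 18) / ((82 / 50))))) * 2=6409887 / 6125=1046.51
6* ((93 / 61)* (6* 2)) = 6696 / 61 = 109.77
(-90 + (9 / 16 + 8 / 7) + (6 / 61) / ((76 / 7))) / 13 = -11460175 / 1687504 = -6.79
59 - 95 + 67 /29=-977 /29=-33.69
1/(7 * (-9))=-1/63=-0.02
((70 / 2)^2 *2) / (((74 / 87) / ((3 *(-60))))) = -19183500 / 37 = -518472.97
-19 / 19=-1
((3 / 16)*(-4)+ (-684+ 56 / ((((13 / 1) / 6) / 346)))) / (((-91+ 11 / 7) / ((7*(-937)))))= 19715822721 / 32552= 605671.62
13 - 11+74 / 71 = 216 / 71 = 3.04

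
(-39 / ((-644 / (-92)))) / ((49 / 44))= -1716 / 343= -5.00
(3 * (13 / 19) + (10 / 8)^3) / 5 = 4871 / 6080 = 0.80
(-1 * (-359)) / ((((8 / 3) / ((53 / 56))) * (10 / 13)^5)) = 21193775733 / 44800000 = 473.08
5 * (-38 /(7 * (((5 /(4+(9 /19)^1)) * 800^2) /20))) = -17 /22400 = -0.00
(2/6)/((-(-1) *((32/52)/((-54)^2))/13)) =41067/2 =20533.50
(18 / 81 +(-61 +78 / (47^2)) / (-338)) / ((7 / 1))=2705323 / 47038446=0.06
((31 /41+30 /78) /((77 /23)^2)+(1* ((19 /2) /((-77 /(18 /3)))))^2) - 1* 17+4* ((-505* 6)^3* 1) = -351638595115425320 /3160157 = -111272508016.35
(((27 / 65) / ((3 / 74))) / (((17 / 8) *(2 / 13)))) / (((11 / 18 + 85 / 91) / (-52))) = -226908864 / 215135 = -1054.73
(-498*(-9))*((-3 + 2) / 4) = -2241 / 2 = -1120.50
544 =544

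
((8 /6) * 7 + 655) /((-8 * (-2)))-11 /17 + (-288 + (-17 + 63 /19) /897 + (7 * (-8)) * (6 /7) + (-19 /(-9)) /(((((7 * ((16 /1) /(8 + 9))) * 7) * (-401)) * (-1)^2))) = -775485597343 /2627503578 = -295.14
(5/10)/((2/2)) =1/2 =0.50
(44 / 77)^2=16 / 49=0.33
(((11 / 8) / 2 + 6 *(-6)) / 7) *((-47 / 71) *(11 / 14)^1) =2.62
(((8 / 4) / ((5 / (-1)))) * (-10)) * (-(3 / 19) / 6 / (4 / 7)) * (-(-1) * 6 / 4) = -0.28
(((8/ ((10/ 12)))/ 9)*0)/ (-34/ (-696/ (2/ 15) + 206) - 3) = 0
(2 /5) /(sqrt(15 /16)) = 8 * sqrt(15) /75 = 0.41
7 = 7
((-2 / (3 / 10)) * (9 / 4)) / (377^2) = -0.00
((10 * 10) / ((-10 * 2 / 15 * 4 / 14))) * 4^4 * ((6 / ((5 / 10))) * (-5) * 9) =36288000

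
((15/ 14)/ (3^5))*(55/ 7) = 275/ 7938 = 0.03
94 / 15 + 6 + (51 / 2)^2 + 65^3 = 16517251 / 60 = 275287.52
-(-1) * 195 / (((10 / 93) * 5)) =362.70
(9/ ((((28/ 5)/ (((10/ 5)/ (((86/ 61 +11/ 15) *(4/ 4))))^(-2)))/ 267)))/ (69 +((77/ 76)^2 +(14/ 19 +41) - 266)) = -123552744209/ 38674194895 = -3.19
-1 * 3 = -3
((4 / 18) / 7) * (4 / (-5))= -8 / 315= -0.03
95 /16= 5.94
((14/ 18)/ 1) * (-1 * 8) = -56/ 9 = -6.22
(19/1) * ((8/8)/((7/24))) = 456/7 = 65.14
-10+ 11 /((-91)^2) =-10.00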